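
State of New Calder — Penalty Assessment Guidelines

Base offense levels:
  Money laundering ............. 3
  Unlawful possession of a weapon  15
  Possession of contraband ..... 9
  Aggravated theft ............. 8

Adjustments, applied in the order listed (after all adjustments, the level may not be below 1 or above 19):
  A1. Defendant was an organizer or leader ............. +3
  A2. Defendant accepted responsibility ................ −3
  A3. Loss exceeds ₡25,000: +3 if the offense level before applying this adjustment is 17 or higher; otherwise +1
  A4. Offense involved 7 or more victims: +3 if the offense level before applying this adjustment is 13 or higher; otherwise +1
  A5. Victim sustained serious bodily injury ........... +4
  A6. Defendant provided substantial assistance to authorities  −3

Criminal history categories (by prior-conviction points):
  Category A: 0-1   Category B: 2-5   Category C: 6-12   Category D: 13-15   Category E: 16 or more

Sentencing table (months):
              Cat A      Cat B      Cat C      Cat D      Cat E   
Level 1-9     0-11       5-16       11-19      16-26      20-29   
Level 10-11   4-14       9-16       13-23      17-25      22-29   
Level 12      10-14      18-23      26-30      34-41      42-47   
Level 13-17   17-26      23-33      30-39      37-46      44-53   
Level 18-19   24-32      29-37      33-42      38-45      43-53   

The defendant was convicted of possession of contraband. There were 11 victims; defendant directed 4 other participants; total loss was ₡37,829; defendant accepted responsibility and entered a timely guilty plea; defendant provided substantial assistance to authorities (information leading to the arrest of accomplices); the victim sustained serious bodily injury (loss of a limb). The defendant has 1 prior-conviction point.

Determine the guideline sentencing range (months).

10-14 months

Base offense level for possession of contraband: 9.
A1 applies: 9 + 3 = 12.
A2 applies: 12 − 3 = 9.
A3 applies (level before this adjustment is 9 < 17, so +1): 9 + 1 = 10.
A4 applies (level before this adjustment is 10 < 13, so +1): 10 + 1 = 11.
A5 applies: 11 + 4 = 15.
A6 applies: 15 − 3 = 12.
Final offense level: 12.
Criminal history: 1 prior point → Category A (0-1).
Level 12 falls in the 12 band.
Grid: Level 12 × Category A = 10-14 months.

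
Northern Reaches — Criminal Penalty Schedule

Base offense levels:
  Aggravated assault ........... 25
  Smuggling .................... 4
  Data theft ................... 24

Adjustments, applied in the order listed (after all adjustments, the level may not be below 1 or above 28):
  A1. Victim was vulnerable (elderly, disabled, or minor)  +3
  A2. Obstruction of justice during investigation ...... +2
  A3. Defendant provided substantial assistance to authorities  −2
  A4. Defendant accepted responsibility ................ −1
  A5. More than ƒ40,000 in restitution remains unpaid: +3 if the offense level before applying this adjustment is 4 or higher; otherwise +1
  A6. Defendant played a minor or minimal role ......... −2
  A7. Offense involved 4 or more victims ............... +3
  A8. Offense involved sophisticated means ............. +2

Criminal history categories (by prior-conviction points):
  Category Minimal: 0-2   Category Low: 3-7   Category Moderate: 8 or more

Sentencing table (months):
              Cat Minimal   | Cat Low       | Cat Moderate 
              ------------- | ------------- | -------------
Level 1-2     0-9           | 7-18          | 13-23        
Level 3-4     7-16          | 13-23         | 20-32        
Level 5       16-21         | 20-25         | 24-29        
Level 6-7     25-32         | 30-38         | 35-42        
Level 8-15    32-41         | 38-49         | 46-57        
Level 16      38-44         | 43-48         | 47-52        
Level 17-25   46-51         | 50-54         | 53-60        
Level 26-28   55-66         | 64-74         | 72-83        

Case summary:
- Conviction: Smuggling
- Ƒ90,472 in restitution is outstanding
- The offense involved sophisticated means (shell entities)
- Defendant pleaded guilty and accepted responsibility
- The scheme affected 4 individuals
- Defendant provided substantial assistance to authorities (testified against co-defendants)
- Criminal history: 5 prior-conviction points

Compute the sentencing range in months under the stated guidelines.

30-38 months

Base offense level for smuggling: 4.
A1 does not apply.
A2 does not apply.
A3 applies: 4 − 2 = 2.
A4 applies: 2 − 1 = 1.
A5 applies (level before this adjustment is 1 < 4, so +1): 1 + 1 = 2.
A7 applies: 2 + 3 = 5.
A8 applies: 5 + 2 = 7.
Final offense level: 7.
Criminal history: 5 prior points → Category Low (3-7).
Level 7 falls in the 6-7 band.
Grid: Level 6-7 × Category Low = 30-38 months.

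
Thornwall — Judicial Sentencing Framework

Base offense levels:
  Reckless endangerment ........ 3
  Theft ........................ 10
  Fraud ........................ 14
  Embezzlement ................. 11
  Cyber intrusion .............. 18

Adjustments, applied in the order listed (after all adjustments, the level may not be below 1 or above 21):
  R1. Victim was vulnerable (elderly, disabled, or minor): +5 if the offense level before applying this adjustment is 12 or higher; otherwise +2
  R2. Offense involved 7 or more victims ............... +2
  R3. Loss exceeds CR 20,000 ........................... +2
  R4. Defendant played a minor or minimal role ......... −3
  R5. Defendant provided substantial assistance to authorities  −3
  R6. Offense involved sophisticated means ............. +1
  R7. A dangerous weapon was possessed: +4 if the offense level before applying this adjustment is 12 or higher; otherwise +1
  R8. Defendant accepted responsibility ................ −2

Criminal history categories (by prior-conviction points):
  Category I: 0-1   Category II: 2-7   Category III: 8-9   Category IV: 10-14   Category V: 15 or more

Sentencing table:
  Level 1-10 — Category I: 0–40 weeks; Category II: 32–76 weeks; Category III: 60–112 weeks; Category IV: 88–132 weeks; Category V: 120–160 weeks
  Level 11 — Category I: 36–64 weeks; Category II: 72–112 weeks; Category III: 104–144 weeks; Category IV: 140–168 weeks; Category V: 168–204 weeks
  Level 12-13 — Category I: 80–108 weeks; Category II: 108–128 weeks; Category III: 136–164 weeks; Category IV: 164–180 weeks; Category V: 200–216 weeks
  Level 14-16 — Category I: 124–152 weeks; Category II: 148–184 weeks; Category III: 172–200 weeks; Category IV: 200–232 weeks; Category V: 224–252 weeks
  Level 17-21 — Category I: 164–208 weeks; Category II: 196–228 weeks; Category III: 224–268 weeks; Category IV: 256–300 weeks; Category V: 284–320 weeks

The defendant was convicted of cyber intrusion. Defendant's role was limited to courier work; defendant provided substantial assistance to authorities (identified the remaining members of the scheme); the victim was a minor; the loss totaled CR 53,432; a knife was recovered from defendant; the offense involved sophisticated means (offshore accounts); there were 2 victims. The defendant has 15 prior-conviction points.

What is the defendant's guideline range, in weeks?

Base offense level for cyber intrusion: 18.
R1 applies (level before this adjustment is 18 ≥ 12, so +5): 18 + 5 = 23.
R3 applies: 23 + 2 = 25.
R4 applies: 25 − 3 = 22.
R5 applies: 22 − 3 = 19.
R6 applies: 19 + 1 = 20.
R7 applies (level before this adjustment is 20 ≥ 12, so +4): 20 + 4 = 24.
Level 24 exceeds the maximum of 21; capped at 21.
Final offense level: 21.
Criminal history: 15 prior points → Category V (15+).
Level 21 falls in the 17-21 band.
Grid: Level 17-21 × Category V = 284-320 weeks.

284-320 weeks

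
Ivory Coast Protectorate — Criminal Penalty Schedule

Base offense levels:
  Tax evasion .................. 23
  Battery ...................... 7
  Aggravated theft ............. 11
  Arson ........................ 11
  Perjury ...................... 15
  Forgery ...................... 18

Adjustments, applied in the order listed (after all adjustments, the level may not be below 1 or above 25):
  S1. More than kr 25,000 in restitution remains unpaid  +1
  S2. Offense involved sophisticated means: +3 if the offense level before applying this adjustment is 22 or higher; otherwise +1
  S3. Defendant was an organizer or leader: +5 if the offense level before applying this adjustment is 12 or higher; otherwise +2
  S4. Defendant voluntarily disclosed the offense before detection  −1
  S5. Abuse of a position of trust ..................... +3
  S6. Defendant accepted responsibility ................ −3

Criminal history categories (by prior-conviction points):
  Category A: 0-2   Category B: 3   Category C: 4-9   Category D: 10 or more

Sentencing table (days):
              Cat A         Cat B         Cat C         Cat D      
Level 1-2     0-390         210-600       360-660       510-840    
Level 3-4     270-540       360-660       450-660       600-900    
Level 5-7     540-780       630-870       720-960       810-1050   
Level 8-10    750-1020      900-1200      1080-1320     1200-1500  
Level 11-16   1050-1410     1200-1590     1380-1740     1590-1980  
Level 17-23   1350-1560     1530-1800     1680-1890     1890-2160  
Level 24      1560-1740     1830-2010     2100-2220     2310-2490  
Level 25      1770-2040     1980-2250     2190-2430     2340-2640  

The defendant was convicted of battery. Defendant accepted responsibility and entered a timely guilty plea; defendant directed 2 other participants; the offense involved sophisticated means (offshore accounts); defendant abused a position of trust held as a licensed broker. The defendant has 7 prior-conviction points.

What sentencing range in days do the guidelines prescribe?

Base offense level for battery: 7.
S1 does not apply.
S2 applies (level before this adjustment is 7 < 22, so +1): 7 + 1 = 8.
S3 applies (level before this adjustment is 8 < 12, so +2): 8 + 2 = 10.
S4 does not apply.
S5 applies: 10 + 3 = 13.
S6 applies: 13 − 3 = 10.
Final offense level: 10.
Criminal history: 7 prior points → Category C (4-9).
Level 10 falls in the 8-10 band.
Grid: Level 8-10 × Category C = 1080-1320 days.

1080-1320 days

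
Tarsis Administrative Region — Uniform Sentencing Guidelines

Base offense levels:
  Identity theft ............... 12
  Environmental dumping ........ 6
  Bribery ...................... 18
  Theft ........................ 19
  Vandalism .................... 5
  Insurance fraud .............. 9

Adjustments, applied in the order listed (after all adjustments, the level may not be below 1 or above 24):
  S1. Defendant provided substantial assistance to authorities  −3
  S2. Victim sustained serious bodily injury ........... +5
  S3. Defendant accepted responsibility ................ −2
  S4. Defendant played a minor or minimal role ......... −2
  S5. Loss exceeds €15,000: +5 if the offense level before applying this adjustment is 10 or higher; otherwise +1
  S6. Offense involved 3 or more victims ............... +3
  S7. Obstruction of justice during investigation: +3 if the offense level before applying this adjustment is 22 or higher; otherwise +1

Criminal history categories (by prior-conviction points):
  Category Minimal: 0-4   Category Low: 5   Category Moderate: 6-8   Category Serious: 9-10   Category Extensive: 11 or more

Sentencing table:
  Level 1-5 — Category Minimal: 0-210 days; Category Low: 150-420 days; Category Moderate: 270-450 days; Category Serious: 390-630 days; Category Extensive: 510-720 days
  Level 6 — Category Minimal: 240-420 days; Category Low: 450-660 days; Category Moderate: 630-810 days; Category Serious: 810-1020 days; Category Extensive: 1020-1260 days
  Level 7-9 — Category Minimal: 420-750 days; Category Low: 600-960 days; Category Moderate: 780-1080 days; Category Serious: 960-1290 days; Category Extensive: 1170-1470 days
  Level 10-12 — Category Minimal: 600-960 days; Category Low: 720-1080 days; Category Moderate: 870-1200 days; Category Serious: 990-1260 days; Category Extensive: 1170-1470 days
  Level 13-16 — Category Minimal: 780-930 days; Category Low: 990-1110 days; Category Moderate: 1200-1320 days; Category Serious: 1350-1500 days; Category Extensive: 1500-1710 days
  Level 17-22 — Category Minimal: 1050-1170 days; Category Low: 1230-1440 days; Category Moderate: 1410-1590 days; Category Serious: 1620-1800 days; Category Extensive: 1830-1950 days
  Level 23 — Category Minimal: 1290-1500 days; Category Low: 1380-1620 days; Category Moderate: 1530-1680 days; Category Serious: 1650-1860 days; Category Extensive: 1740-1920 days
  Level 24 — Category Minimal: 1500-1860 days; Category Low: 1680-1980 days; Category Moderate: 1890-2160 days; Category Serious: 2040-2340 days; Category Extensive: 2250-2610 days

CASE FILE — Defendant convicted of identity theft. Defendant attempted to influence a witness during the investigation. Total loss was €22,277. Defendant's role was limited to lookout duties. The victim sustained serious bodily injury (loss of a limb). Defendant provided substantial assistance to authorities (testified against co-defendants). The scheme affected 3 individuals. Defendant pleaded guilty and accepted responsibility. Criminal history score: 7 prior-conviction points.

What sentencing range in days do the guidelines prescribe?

1410-1590 days

Base offense level for identity theft: 12.
S1 applies: 12 − 3 = 9.
S2 applies: 9 + 5 = 14.
S3 applies: 14 − 2 = 12.
S4 applies: 12 − 2 = 10.
S5 applies (level before this adjustment is 10 ≥ 10, so +5): 10 + 5 = 15.
S6 applies: 15 + 3 = 18.
S7 applies (level before this adjustment is 18 < 22, so +1): 18 + 1 = 19.
Final offense level: 19.
Criminal history: 7 prior points → Category Moderate (6-8).
Level 19 falls in the 17-22 band.
Grid: Level 17-22 × Category Moderate = 1410-1590 days.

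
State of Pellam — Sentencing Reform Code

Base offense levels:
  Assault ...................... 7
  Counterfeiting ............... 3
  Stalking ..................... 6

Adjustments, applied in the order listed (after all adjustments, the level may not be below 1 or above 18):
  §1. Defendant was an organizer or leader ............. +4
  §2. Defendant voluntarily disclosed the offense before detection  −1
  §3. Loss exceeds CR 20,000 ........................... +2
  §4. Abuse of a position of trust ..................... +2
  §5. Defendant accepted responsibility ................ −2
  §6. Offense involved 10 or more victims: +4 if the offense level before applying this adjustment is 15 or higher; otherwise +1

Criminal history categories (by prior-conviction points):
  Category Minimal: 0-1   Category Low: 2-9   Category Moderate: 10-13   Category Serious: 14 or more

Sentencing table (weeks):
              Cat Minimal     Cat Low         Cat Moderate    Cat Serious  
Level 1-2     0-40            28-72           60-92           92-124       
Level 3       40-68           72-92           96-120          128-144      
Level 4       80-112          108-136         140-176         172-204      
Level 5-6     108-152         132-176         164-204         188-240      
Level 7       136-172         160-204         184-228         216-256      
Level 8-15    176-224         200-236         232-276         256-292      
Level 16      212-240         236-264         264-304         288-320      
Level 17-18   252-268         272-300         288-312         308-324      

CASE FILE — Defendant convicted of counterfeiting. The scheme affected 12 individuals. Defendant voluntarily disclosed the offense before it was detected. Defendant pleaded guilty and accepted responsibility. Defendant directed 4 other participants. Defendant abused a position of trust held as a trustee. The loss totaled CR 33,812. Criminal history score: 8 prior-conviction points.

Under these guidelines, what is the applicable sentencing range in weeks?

200-236 weeks

Base offense level for counterfeiting: 3.
§1 applies: 3 + 4 = 7.
§2 applies: 7 − 1 = 6.
§3 applies: 6 + 2 = 8.
§4 applies: 8 + 2 = 10.
§5 applies: 10 − 2 = 8.
§6 applies (level before this adjustment is 8 < 15, so +1): 8 + 1 = 9.
Final offense level: 9.
Criminal history: 8 prior points → Category Low (2-9).
Level 9 falls in the 8-15 band.
Grid: Level 8-15 × Category Low = 200-236 weeks.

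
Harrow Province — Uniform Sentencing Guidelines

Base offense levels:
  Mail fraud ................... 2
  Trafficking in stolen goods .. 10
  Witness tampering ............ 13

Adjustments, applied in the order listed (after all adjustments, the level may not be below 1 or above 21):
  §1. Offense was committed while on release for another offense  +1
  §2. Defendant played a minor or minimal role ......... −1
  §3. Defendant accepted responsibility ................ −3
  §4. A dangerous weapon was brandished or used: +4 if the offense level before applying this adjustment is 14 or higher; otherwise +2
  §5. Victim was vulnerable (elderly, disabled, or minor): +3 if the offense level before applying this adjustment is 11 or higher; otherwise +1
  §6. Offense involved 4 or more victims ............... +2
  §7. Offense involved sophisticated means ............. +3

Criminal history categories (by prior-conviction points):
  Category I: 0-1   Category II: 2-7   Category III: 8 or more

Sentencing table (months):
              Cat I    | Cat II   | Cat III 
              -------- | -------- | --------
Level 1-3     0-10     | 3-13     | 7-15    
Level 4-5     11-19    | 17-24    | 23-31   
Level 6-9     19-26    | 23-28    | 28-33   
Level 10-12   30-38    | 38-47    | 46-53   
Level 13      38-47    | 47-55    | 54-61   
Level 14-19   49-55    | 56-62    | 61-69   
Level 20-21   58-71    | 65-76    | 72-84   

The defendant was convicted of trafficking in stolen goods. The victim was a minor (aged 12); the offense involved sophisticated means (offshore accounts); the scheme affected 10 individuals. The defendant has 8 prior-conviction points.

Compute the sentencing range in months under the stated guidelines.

Base offense level for trafficking in stolen goods: 10.
§2 does not apply.
§4 does not apply.
§5 applies (level before this adjustment is 10 < 11, so +1): 10 + 1 = 11.
§6 applies: 11 + 2 = 13.
§7 applies: 13 + 3 = 16.
Final offense level: 16.
Criminal history: 8 prior points → Category III (8+).
Level 16 falls in the 14-19 band.
Grid: Level 14-19 × Category III = 61-69 months.

61-69 months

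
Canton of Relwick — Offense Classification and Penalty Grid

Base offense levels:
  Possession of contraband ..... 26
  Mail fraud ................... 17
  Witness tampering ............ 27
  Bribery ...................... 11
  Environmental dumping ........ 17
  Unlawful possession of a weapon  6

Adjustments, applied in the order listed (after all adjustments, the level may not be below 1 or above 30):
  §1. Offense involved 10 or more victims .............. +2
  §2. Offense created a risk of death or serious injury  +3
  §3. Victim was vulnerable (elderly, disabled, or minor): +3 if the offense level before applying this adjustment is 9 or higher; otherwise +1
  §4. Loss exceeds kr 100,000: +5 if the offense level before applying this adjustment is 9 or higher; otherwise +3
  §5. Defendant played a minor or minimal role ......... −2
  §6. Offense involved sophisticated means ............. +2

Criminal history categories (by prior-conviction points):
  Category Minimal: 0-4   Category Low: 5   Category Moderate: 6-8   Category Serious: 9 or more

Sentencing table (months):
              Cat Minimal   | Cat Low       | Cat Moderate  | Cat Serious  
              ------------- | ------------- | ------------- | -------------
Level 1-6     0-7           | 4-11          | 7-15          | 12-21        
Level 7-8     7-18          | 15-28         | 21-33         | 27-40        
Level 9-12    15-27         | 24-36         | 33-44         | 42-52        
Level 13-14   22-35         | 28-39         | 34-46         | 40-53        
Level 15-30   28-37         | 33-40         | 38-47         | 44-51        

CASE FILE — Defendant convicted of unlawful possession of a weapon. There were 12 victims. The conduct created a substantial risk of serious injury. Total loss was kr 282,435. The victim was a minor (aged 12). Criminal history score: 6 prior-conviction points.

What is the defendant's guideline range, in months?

Base offense level for unlawful possession of a weapon: 6.
§1 applies: 6 + 2 = 8.
§2 applies: 8 + 3 = 11.
§3 applies (level before this adjustment is 11 ≥ 9, so +3): 11 + 3 = 14.
§4 applies (level before this adjustment is 14 ≥ 9, so +5): 14 + 5 = 19.
§6 does not apply.
Final offense level: 19.
Criminal history: 6 prior points → Category Moderate (6-8).
Level 19 falls in the 15-30 band.
Grid: Level 15-30 × Category Moderate = 38-47 months.

38-47 months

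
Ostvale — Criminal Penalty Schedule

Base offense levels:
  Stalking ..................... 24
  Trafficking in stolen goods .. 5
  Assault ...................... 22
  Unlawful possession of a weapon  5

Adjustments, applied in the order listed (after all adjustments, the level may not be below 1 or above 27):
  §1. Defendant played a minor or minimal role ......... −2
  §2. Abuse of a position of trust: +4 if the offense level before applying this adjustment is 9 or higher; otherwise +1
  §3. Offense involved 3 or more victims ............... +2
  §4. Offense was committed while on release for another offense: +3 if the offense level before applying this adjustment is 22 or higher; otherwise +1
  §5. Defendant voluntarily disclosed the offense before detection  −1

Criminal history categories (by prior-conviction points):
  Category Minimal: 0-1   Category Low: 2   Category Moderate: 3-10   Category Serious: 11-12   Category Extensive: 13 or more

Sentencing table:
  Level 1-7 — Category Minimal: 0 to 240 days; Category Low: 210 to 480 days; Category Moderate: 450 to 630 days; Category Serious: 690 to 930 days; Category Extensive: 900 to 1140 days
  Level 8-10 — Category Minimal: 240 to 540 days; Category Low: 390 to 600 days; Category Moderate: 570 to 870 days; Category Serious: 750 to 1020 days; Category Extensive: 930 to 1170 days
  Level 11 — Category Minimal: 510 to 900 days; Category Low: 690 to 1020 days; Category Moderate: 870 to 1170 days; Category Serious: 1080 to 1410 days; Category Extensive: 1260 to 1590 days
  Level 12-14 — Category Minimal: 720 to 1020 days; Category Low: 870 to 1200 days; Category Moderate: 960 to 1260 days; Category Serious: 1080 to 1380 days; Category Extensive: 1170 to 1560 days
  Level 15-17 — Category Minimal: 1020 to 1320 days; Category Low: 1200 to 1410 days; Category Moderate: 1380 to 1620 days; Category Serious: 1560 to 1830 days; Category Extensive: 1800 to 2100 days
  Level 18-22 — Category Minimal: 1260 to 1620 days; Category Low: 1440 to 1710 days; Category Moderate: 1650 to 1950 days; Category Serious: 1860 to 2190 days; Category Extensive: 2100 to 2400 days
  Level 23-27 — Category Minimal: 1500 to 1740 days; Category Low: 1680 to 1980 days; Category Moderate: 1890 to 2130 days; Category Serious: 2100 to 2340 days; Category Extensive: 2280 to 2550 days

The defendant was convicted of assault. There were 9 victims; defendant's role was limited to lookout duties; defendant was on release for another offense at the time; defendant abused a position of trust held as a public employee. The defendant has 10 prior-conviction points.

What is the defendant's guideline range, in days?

1890-2130 days

Base offense level for assault: 22.
§1 applies: 22 − 2 = 20.
§2 applies (level before this adjustment is 20 ≥ 9, so +4): 20 + 4 = 24.
§3 applies: 24 + 2 = 26.
§4 applies (level before this adjustment is 26 ≥ 22, so +3): 26 + 3 = 29.
§5 does not apply.
Level 29 exceeds the maximum of 27; capped at 27.
Final offense level: 27.
Criminal history: 10 prior points → Category Moderate (3-10).
Level 27 falls in the 23-27 band.
Grid: Level 23-27 × Category Moderate = 1890-2130 days.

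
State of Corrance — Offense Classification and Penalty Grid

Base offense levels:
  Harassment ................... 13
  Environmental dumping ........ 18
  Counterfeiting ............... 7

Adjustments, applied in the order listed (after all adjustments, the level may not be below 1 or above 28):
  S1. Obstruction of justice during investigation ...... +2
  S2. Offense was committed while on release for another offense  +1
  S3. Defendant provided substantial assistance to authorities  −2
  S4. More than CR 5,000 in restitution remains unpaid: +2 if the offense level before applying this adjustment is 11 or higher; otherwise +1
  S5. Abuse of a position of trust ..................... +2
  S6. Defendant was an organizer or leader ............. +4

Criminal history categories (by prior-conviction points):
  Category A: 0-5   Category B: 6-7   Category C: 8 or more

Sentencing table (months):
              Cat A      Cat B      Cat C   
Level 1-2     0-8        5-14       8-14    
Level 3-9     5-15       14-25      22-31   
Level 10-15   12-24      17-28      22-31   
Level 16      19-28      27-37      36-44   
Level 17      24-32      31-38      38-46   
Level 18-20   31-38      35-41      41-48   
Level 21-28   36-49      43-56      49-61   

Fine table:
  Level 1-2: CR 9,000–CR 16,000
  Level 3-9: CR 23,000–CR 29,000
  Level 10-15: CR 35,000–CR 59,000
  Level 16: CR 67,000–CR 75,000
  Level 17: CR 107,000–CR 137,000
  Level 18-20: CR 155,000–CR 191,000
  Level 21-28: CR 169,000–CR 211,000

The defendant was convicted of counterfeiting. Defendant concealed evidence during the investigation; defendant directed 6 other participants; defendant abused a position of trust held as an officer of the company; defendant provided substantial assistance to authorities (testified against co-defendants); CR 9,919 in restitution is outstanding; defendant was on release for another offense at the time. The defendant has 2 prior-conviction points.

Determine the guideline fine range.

CR 35,000–CR 59,000

Base offense level for counterfeiting: 7.
S1 applies: 7 + 2 = 9.
S2 applies: 9 + 1 = 10.
S3 applies: 10 − 2 = 8.
S4 applies (level before this adjustment is 8 < 11, so +1): 8 + 1 = 9.
S5 applies: 9 + 2 = 11.
S6 applies: 11 + 4 = 15.
Final offense level: 15.
Level 15 falls in the 10-15 band.
Fine table: Level 10-15 → CR 35,000–CR 59,000.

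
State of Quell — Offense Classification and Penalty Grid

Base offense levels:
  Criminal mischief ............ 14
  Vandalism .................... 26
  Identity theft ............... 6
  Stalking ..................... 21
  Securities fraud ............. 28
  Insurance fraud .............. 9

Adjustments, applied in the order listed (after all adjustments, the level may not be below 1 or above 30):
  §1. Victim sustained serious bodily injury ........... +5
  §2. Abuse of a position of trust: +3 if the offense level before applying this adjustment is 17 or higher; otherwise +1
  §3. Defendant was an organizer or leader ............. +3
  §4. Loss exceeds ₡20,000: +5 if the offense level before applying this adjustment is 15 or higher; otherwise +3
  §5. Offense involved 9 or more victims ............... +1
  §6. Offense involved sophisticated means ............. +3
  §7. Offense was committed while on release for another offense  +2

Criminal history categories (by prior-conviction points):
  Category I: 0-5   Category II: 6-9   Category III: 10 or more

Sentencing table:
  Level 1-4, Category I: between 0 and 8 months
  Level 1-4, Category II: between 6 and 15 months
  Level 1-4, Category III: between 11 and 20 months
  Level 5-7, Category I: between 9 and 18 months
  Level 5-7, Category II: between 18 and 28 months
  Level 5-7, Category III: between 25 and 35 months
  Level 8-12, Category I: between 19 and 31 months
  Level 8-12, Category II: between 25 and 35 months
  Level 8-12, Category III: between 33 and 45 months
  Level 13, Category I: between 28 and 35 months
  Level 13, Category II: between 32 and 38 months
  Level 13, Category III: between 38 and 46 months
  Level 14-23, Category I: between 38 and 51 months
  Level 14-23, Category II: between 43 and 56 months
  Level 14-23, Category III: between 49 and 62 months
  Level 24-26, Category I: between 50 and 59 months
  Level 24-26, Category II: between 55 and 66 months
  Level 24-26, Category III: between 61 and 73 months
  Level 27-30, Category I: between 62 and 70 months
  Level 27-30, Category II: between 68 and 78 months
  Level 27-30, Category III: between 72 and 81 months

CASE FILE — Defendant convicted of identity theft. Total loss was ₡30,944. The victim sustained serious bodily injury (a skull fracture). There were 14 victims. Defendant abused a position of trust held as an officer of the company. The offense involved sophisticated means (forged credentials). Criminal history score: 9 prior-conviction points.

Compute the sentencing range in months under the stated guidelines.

43-56 months

Base offense level for identity theft: 6.
§1 applies: 6 + 5 = 11.
§2 applies (level before this adjustment is 11 < 17, so +1): 11 + 1 = 12.
§3 does not apply.
§4 applies (level before this adjustment is 12 < 15, so +3): 12 + 3 = 15.
§5 applies: 15 + 1 = 16.
§6 applies: 16 + 3 = 19.
Final offense level: 19.
Criminal history: 9 prior points → Category II (6-9).
Level 19 falls in the 14-23 band.
Grid: Level 14-23 × Category II = 43-56 months.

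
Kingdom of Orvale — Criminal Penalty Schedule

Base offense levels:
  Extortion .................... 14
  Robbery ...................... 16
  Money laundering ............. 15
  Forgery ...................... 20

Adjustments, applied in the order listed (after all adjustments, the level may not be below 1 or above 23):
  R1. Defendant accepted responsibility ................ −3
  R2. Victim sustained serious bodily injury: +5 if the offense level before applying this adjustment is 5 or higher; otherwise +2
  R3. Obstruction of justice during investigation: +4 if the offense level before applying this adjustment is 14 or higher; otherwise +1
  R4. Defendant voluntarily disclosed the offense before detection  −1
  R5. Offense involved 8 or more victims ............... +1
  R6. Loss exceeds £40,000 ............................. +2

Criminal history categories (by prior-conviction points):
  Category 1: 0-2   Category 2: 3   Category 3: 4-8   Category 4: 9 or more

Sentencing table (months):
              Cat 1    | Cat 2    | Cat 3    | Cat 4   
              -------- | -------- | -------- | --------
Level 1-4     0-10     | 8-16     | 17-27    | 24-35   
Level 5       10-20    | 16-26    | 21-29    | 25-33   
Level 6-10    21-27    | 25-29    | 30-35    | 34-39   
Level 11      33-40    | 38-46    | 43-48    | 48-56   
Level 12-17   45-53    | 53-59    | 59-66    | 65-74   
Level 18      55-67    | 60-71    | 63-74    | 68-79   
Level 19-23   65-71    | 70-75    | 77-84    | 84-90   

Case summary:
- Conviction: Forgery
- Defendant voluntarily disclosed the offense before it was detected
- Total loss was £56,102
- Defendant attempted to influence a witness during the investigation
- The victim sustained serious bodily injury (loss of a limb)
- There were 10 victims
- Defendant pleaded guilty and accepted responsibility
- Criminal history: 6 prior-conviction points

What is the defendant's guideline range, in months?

77-84 months

Base offense level for forgery: 20.
R1 applies: 20 − 3 = 17.
R2 applies (level before this adjustment is 17 ≥ 5, so +5): 17 + 5 = 22.
R3 applies (level before this adjustment is 22 ≥ 14, so +4): 22 + 4 = 26.
R4 applies: 26 − 1 = 25.
R5 applies: 25 + 1 = 26.
R6 applies: 26 + 2 = 28.
Level 28 exceeds the maximum of 23; capped at 23.
Final offense level: 23.
Criminal history: 6 prior points → Category 3 (4-8).
Level 23 falls in the 19-23 band.
Grid: Level 19-23 × Category 3 = 77-84 months.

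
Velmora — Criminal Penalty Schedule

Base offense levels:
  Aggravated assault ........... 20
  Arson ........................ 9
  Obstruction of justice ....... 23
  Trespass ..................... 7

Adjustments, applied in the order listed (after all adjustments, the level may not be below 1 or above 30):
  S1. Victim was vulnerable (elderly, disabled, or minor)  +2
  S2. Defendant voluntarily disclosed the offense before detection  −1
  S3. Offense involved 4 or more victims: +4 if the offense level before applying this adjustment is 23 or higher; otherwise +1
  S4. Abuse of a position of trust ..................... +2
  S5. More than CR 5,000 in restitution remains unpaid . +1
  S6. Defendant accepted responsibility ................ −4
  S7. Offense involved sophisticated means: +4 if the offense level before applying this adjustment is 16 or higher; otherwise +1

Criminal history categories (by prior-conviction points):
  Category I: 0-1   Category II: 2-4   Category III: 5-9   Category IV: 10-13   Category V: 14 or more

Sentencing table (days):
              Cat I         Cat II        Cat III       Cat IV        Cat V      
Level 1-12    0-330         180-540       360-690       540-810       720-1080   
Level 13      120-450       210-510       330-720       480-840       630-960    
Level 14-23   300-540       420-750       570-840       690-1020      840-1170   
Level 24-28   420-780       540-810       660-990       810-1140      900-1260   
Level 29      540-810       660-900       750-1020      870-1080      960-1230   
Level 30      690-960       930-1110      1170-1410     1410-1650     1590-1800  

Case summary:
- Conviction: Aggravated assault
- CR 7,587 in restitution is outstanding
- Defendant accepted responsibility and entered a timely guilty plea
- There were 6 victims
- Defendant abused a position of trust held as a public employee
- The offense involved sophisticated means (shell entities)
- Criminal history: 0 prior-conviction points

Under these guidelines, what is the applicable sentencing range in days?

420-780 days

Base offense level for aggravated assault: 20.
S1 does not apply.
S2 does not apply.
S3 applies (level before this adjustment is 20 < 23, so +1): 20 + 1 = 21.
S4 applies: 21 + 2 = 23.
S5 applies: 23 + 1 = 24.
S6 applies: 24 − 4 = 20.
S7 applies (level before this adjustment is 20 ≥ 16, so +4): 20 + 4 = 24.
Final offense level: 24.
Criminal history: 0 prior points → Category I (0-1).
Level 24 falls in the 24-28 band.
Grid: Level 24-28 × Category I = 420-780 days.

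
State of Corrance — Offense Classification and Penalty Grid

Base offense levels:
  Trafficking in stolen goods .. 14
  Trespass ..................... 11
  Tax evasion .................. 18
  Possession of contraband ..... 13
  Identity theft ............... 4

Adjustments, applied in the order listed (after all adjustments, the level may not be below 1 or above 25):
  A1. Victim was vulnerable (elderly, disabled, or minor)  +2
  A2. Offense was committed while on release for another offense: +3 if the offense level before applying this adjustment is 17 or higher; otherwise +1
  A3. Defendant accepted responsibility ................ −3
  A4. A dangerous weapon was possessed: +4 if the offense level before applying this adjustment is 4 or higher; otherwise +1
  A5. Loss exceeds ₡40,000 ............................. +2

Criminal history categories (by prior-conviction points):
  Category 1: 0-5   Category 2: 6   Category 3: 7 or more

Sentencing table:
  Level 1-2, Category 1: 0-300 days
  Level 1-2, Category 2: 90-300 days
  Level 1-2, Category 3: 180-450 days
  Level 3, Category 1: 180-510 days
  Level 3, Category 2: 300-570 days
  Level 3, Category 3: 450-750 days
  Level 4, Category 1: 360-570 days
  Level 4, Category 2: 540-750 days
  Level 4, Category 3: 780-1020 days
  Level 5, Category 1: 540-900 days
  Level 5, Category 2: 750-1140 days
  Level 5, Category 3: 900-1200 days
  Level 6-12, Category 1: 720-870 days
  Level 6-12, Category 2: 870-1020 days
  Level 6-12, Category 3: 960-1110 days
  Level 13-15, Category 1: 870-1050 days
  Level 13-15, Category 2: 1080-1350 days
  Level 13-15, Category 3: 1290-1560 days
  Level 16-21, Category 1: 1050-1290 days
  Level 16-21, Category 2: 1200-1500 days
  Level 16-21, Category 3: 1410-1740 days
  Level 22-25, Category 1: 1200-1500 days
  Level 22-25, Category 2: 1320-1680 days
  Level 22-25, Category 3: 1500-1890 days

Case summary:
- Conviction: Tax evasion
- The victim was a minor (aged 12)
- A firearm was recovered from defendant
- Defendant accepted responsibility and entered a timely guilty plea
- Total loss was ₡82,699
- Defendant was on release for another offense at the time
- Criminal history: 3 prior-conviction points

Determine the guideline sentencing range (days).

Base offense level for tax evasion: 18.
A1 applies: 18 + 2 = 20.
A2 applies (level before this adjustment is 20 ≥ 17, so +3): 20 + 3 = 23.
A3 applies: 23 − 3 = 20.
A4 applies (level before this adjustment is 20 ≥ 4, so +4): 20 + 4 = 24.
A5 applies: 24 + 2 = 26.
Level 26 exceeds the maximum of 25; capped at 25.
Final offense level: 25.
Criminal history: 3 prior points → Category 1 (0-5).
Level 25 falls in the 22-25 band.
Grid: Level 22-25 × Category 1 = 1200-1500 days.

1200-1500 days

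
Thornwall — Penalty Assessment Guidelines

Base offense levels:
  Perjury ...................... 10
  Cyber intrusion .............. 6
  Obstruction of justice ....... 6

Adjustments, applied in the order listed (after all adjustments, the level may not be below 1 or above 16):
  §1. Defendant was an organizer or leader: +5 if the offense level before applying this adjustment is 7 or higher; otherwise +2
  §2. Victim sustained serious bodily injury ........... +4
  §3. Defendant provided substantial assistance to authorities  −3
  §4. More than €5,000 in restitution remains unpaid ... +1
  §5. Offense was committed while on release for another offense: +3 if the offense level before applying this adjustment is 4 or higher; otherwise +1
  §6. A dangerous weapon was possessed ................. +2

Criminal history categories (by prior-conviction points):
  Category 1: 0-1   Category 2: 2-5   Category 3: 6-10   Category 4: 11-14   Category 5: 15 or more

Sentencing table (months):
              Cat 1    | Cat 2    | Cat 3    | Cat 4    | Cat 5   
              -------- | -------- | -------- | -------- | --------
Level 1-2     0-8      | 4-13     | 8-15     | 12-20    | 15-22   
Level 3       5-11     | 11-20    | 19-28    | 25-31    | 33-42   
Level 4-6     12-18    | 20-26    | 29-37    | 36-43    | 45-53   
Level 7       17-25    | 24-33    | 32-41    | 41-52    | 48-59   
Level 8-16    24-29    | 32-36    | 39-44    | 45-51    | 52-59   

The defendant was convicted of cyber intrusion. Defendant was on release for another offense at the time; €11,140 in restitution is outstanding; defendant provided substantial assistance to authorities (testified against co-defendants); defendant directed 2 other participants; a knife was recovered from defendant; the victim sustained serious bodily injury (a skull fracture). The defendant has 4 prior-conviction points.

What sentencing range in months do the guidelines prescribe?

Base offense level for cyber intrusion: 6.
§1 applies (level before this adjustment is 6 < 7, so +2): 6 + 2 = 8.
§2 applies: 8 + 4 = 12.
§3 applies: 12 − 3 = 9.
§4 applies: 9 + 1 = 10.
§5 applies (level before this adjustment is 10 ≥ 4, so +3): 10 + 3 = 13.
§6 applies: 13 + 2 = 15.
Final offense level: 15.
Criminal history: 4 prior points → Category 2 (2-5).
Level 15 falls in the 8-16 band.
Grid: Level 8-16 × Category 2 = 32-36 months.

32-36 months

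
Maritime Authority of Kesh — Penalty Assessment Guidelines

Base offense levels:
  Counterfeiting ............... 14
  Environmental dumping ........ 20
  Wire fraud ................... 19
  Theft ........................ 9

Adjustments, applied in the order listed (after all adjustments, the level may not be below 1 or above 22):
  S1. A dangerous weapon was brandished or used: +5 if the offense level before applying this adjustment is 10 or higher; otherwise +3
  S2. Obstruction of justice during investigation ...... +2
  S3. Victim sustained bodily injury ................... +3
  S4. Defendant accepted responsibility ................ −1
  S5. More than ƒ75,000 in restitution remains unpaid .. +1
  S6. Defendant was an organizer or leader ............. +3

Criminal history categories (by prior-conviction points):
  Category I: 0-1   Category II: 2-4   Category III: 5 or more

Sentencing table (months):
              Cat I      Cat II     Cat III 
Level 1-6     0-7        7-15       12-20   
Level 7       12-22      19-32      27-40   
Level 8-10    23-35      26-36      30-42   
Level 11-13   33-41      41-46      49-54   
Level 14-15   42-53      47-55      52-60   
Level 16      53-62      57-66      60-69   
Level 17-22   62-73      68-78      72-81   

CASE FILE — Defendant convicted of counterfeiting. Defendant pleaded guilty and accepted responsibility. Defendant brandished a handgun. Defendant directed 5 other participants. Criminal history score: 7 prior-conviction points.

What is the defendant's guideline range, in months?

72-81 months

Base offense level for counterfeiting: 14.
S1 applies (level before this adjustment is 14 ≥ 10, so +5): 14 + 5 = 19.
S3 does not apply.
S4 applies: 19 − 1 = 18.
S6 applies: 18 + 3 = 21.
Final offense level: 21.
Criminal history: 7 prior points → Category III (5+).
Level 21 falls in the 17-22 band.
Grid: Level 17-22 × Category III = 72-81 months.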